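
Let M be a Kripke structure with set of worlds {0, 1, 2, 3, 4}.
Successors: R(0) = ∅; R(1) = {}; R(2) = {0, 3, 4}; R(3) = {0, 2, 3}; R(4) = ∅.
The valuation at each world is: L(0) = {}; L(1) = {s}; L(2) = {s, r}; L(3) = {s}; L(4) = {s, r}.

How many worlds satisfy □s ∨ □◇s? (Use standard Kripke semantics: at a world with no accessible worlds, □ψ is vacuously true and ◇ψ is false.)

Let φ = □s ∨ □◇s. Evaluate φ at each world:
  0 (successors ∅): φ is true.
  1 (successors ∅): φ is true.
  2 (successors {0, 3, 4}): φ is false.
  3 (successors {0, 2, 3}): φ is false.
  4 (successors ∅): φ is true.
For instance, at 3:
  At 3: □s is false, □◇s is false, so □s ∨ □◇s is false.
    At 3: □s requires s at every successor {0, 2, 3}.
      s fails at 0, so □s is false at 3.
    At 3: □◇s requires ◇s at every successor {0, 2, 3}.
      ◇s fails at 0, so □◇s is false at 3.
Satisfying worlds: {0, 1, 4}

3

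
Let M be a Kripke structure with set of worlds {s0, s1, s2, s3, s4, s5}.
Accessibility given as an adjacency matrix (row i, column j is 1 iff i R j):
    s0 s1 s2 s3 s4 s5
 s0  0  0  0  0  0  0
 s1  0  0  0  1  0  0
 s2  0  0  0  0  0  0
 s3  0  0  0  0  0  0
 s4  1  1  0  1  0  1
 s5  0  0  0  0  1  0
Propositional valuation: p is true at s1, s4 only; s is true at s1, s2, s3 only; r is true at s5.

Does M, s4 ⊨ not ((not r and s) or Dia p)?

At s4: (not r and s) or Dia p is true, so not ((not r and s) or Dia p) is false.
  At s4: not r and s is false, Dia p is true, so (not r and s) or Dia p is true.
    At s4: Dia p requires p at some successor in {s0, s1, s3, s5}.
      p holds at s1, so Dia p is true at s4.

No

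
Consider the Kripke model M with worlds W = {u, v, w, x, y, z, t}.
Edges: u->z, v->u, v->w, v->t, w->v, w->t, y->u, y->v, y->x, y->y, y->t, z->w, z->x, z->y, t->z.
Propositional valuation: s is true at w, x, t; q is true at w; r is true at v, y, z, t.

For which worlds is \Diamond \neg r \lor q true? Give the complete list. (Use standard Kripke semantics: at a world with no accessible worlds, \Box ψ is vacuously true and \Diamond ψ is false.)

Let φ = \Diamond \neg r \lor q. Evaluate φ at each world:
  u (successors {z}): φ is false.
  v (successors {u, w, t}): φ is true.
  w (successors {v, t}): φ is true.
  x (successors ∅): φ is false.
  y (successors {u, v, x, y, t}): φ is true.
  z (successors {w, x, y}): φ is true.
  t (successors {z}): φ is false.
For instance, at y:
  At y: \Diamond \neg r is true, q is false, so \Diamond \neg r \lor q is true.
    At y: \Diamond \neg r requires \neg r at some successor in {u, v, x, y, t}.
      \neg r holds at u, so \Diamond \neg r is true at y.
Satisfying worlds: {v, w, y, z}

v, w, y, z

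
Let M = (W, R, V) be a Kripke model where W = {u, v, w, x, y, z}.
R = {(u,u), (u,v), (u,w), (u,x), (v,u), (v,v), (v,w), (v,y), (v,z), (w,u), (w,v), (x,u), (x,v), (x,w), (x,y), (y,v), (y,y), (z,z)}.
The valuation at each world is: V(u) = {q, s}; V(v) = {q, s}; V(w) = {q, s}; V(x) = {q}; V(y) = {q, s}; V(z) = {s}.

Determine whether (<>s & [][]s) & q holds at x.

No

At x: <>s & [][]s is false, q is true, so (<>s & [][]s) & q is false.
  At x: <>s is true, [][]s is false, so <>s & [][]s is false.
    At x: <>s requires s at some successor in {u, v, w, y}.
      s holds at u, so <>s is true at x.
    At x: [][]s requires []s at every successor {u, v, w, y}.
      []s fails at u, so [][]s is false at x.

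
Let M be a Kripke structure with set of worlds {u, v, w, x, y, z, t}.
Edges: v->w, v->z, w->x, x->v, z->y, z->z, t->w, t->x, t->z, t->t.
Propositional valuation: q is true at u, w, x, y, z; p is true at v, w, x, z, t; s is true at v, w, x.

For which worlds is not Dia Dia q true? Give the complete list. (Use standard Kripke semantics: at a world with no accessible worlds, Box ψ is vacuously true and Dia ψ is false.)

u, w, y

Let φ = not Dia Dia q. Evaluate φ at each world:
  u (successors ∅): φ is true.
  v (successors {w, z}): φ is false.
  w (successors {x}): φ is true.
  x (successors {v}): φ is false.
  y (successors ∅): φ is true.
  z (successors {y, z}): φ is false.
  t (successors {w, x, z, t}): φ is false.
For instance, at x:
  At x: Dia Dia q is true, so not Dia Dia q is false.
    At x: Dia Dia q requires Dia q at some successor in {v}.
      Dia q holds at v, so Dia Dia q is true at x.
Satisfying worlds: {u, w, y}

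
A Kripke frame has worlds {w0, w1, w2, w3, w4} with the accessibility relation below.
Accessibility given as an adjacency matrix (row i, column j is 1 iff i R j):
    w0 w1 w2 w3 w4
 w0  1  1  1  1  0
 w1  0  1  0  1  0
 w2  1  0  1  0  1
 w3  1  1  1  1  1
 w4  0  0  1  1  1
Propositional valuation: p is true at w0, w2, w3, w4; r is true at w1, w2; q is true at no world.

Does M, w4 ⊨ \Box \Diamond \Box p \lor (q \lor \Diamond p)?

At w4: \Box \Diamond \Box p is true, q \lor \Diamond p is true, so \Box \Diamond \Box p \lor (q \lor \Diamond p) is true.
  At w4: \Box \Diamond \Box p requires \Diamond \Box p at every successor {w2, w3, w4}.
      At w2: \Diamond \Box p requires \Box p at some successor in {w0, w2, w4}.
        \Box p holds at w2, so \Diamond \Box p is true at w2.
      At w3: \Diamond \Box p requires \Box p at some successor in {w0, w1, w2, w3, w4}.
        \Box p holds at w2, so \Diamond \Box p is true at w3.
      At w4: \Diamond \Box p requires \Box p at some successor in {w2, w3, w4}.
        \Box p holds at w2, so \Diamond \Box p is true at w4.
  So \Box \Diamond \Box p is true at w4.
  At w4: q is false, \Diamond p is true, so q \lor \Diamond p is true.
    At w4: \Diamond p requires p at some successor in {w2, w3, w4}.
      p holds at w2, so \Diamond p is true at w4.

Yes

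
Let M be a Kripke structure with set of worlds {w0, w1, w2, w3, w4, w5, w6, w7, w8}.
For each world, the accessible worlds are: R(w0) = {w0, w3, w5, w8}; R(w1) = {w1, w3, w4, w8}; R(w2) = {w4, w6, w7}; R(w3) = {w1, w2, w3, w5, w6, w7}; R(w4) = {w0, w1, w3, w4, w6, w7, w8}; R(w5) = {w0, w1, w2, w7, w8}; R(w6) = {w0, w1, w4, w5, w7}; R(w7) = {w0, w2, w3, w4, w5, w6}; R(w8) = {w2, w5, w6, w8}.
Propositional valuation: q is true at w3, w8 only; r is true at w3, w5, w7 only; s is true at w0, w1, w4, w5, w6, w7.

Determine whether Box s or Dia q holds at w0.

Recall that Box ψ holds at a world iff ψ holds at every accessible world, and Dia ψ holds iff ψ holds at some accessible world.
At w0: Box s is false, Dia q is true, so Box s or Dia q is true.
  At w0: Box s requires s at every successor {w0, w3, w5, w8}.
    s fails at w3, so Box s is false at w0.
  At w0: Dia q requires q at some successor in {w0, w3, w5, w8}.
    q holds at w3, so Dia q is true at w0.

Yes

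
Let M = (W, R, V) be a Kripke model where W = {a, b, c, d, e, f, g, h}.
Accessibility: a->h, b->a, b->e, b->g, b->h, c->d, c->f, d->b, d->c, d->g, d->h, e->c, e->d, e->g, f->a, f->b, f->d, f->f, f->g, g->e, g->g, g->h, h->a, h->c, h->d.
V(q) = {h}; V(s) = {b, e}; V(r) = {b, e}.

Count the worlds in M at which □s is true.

0

Let φ = □s. Evaluate φ at each world:
  a (successors {h}): φ is false.
  b (successors {a, e, g, h}): φ is false.
  c (successors {d, f}): φ is false.
  d (successors {b, c, g, h}): φ is false.
  e (successors {c, d, g}): φ is false.
  f (successors {a, b, d, f, g}): φ is false.
  g (successors {e, g, h}): φ is false.
  h (successors {a, c, d}): φ is false.
For instance, at e:
  At e: □s requires s at every successor {c, d, g}.
    s fails at c, so □s is false at e.
Satisfying worlds: none.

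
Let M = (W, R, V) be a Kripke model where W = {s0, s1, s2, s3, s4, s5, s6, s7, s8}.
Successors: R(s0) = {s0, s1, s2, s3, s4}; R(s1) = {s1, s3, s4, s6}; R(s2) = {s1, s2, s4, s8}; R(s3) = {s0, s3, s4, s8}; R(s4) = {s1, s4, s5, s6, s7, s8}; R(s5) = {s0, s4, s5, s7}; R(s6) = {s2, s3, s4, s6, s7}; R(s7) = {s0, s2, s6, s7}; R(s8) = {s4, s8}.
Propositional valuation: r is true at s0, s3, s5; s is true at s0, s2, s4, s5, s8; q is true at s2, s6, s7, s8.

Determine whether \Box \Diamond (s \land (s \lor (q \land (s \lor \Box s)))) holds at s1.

At s1: \Box \Diamond (s \land (s \lor (q \land (s \lor \Box s)))) requires \Diamond (s \land (s \lor (q \land (s \lor \Box s)))) at every successor {s1, s3, s4, s6}.
  At s1: \Diamond (s \land (s \lor (q \land (s \lor \Box s)))) is true.
  At s3: \Diamond (s \land (s \lor (q \land (s \lor \Box s)))) is true.
  At s4: \Diamond (s \land (s \lor (q \land (s \lor \Box s)))) is true.
  At s6: \Diamond (s \land (s \lor (q \land (s \lor \Box s)))) is true.
So \Box \Diamond (s \land (s \lor (q \land (s \lor \Box s)))) is true at s1.

Yes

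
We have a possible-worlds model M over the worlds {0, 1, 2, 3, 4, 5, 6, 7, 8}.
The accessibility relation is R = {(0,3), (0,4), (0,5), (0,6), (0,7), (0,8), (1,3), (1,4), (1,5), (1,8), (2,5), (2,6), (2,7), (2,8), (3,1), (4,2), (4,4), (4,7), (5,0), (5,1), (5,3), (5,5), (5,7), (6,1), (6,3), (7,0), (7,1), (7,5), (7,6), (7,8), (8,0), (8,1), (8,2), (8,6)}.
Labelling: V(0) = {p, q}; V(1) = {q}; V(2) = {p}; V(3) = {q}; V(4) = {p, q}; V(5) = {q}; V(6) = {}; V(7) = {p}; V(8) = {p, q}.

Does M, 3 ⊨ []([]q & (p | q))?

Yes

At 3: []([]q & (p | q)) requires []q & (p | q) at every successor {1}.
    At 1: []q is true, p | q is true, so []q & (p | q) is true.
      At 1: []q requires q at every successor {3, 4, 5, 8}.
        At 3: q is true.
        At 4: q is true.
        At 5: q is true.
        At 8: q is true.
      So []q is true at 1.
So []([]q & (p | q)) is true at 3.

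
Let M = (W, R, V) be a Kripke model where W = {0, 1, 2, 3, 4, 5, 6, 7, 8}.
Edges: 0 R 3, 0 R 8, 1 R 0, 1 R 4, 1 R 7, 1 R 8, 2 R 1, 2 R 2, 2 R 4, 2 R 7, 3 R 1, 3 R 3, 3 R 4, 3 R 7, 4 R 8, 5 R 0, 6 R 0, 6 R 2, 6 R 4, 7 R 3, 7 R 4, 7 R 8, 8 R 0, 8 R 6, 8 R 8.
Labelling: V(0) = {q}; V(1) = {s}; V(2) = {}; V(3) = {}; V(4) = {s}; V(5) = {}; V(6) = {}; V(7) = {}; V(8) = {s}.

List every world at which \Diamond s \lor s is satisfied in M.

0, 1, 2, 3, 4, 6, 7, 8

Let φ = \Diamond s \lor s. Evaluate φ at each world:
  0 (successors {3, 8}): φ is true.
  1 (successors {0, 4, 7, 8}): φ is true.
  2 (successors {1, 2, 4, 7}): φ is true.
  3 (successors {1, 3, 4, 7}): φ is true.
  4 (successors {8}): φ is true.
  5 (successors {0}): φ is false.
  6 (successors {0, 2, 4}): φ is true.
  7 (successors {3, 4, 8}): φ is true.
  8 (successors {0, 6, 8}): φ is true.
For instance, at 0:
  At 0: \Diamond s is true, s is false, so \Diamond s \lor s is true.
    At 0: \Diamond s requires s at some successor in {3, 8}.
      s holds at 8, so \Diamond s is true at 0.
Satisfying worlds: {0, 1, 2, 3, 4, 6, 7, 8}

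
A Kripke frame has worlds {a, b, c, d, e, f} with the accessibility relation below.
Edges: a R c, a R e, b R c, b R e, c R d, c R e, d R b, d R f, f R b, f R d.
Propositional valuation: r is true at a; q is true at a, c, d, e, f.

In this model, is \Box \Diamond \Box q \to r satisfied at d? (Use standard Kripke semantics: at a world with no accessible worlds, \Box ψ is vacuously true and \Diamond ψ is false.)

No

At d: \Box \Diamond \Box q is true, r is false, so \Box \Diamond \Box q \to r is false.
  At d: \Box \Diamond \Box q requires \Diamond \Box q at every successor {b, f}.
      At b: \Diamond \Box q requires \Box q at some successor in {c, e}.
        \Box q holds at c, so \Diamond \Box q is true at b.
      At f: \Diamond \Box q requires \Box q at some successor in {b, d}.
        \Box q holds at b, so \Diamond \Box q is true at f.
  So \Box \Diamond \Box q is true at d.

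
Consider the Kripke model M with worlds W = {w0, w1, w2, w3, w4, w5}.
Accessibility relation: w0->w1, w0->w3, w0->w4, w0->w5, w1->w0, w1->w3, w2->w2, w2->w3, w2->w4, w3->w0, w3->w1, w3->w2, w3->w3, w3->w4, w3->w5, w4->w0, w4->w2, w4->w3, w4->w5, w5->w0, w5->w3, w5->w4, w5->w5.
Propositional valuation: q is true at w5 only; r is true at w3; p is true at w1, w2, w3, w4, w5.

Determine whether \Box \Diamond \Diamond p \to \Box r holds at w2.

No

Recall that \Box ψ holds at a world iff ψ holds at every accessible world, and \Diamond ψ holds iff ψ holds at some accessible world.
At w2: \Box \Diamond \Diamond p is true, \Box r is false, so \Box \Diamond \Diamond p \to \Box r is false.
  At w2: \Box \Diamond \Diamond p requires \Diamond \Diamond p at every successor {w2, w3, w4}.
      At w2: \Diamond \Diamond p requires \Diamond p at some successor in {w2, w3, w4}.
        \Diamond p holds at w2, so \Diamond \Diamond p is true at w2.
      At w3: \Diamond \Diamond p requires \Diamond p at some successor in {w0, w1, w2, w3, w4, w5}.
        \Diamond p holds at w0, so \Diamond \Diamond p is true at w3.
      At w4: \Diamond \Diamond p requires \Diamond p at some successor in {w0, w2, w3, w5}.
        \Diamond p holds at w0, so \Diamond \Diamond p is true at w4.
  So \Box \Diamond \Diamond p is true at w2.
  At w2: \Box r requires r at every successor {w2, w3, w4}.
    r fails at w2, so \Box r is false at w2.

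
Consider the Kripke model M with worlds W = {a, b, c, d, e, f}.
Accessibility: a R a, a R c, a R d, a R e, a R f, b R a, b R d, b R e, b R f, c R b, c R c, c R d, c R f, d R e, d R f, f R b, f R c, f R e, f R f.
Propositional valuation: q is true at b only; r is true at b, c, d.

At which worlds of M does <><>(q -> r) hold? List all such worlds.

Recall that <>ψ holds at a world iff ψ holds at some accessible world.
Let φ = <><>(q -> r). Evaluate φ at each world:
  a (successors {a, c, d, e, f}): φ is true.
  b (successors {a, d, e, f}): φ is true.
  c (successors {b, c, d, f}): φ is true.
  d (successors {e, f}): φ is true.
  e (successors ∅): φ is false.
  f (successors {b, c, e, f}): φ is true.
For instance, at d:
  At d: <><>(q -> r) requires <>(q -> r) at some successor in {e, f}.
    <>(q -> r) holds at f, so <><>(q -> r) is true at d.
      At f: <>(q -> r) requires q -> r at some successor in {b, c, e, f}.
        q -> r holds at b, so <>(q -> r) is true at f.
Satisfying worlds: {a, b, c, d, f}

a, b, c, d, f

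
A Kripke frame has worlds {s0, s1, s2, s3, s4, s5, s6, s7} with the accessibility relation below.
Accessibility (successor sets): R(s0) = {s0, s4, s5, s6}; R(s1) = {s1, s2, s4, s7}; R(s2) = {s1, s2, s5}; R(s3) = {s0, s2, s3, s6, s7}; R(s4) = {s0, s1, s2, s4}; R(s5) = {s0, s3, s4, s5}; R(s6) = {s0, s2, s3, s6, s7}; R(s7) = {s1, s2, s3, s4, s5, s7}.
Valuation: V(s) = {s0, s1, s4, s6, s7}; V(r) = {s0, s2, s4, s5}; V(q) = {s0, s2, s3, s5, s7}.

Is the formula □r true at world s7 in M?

At s7: □r requires r at every successor {s1, s2, s3, s4, s5, s7}.
  r fails at s1, so □r is false at s7.

No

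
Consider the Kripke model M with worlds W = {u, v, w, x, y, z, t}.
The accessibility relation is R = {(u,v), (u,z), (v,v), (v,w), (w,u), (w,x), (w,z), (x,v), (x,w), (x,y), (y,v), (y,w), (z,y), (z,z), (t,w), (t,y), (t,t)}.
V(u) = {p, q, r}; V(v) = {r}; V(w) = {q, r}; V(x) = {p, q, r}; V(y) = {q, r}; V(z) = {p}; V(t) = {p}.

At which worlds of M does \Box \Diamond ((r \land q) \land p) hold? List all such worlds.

Recall that \Box ψ holds at a world iff ψ holds at every accessible world, and \Diamond ψ holds iff ψ holds at some accessible world.
Let φ = \Box \Diamond ((r \land q) \land p). Evaluate φ at each world:
  u (successors {v, z}): φ is false.
  v (successors {v, w}): φ is false.
  w (successors {u, x, z}): φ is false.
  x (successors {v, w, y}): φ is false.
  y (successors {v, w}): φ is false.
  z (successors {y, z}): φ is false.
  t (successors {w, y, t}): φ is false.
For instance, at w:
  At w: \Box \Diamond ((r \land q) \land p) requires \Diamond ((r \land q) \land p) at every successor {u, x, z}.
    \Diamond ((r \land q) \land p) fails at u, so \Box \Diamond ((r \land q) \land p) is false at w.
      At u: \Diamond ((r \land q) \land p) requires (r \land q) \land p at some successor in {v, z}.
        At v: (r \land q) \land p is false.
        At z: (r \land q) \land p is false.
      So \Diamond ((r \land q) \land p) is false at u.
Satisfying worlds: none.

none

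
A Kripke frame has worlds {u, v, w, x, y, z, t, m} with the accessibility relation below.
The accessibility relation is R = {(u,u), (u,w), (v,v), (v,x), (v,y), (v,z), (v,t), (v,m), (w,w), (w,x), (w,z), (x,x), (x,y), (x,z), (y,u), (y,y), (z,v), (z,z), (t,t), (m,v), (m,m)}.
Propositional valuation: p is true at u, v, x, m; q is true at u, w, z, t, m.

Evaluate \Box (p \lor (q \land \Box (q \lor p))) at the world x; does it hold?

At x: \Box (p \lor (q \land \Box (q \lor p))) requires p \lor (q \land \Box (q \lor p)) at every successor {x, y, z}.
  p \lor (q \land \Box (q \lor p)) fails at y, so \Box (p \lor (q \land \Box (q \lor p))) is false at x.
    At y: p is false, q \land \Box (q \lor p) is false, so p \lor (q \land \Box (q \lor p)) is false.
      At y: q is false, \Box (q \lor p) is false, so q \land \Box (q \lor p) is false.

No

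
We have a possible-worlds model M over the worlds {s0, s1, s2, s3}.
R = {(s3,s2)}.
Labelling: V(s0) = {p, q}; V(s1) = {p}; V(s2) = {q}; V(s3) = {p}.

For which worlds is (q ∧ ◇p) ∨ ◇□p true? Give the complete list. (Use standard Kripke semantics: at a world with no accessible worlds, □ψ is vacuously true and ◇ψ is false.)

Recall that □ψ holds at a world iff ψ holds at every accessible world, and ◇ψ holds iff ψ holds at some accessible world.
Let φ = (q ∧ ◇p) ∨ ◇□p. Evaluate φ at each world:
  s0 (successors ∅): φ is false.
  s1 (successors ∅): φ is false.
  s2 (successors ∅): φ is false.
  s3 (successors {s2}): φ is true.
For instance, at s3:
  At s3: q ∧ ◇p is false, ◇□p is true, so (q ∧ ◇p) ∨ ◇□p is true.
    At s3: q is false, ◇p is false, so q ∧ ◇p is false.
      At s3: ◇p requires p at some successor in {s2}.
        At s2: p is false.
      So ◇p is false at s3.
    At s3: ◇□p requires □p at some successor in {s2}.
      □p holds at s2, so ◇□p is true at s3.
Satisfying worlds: {s3}

s3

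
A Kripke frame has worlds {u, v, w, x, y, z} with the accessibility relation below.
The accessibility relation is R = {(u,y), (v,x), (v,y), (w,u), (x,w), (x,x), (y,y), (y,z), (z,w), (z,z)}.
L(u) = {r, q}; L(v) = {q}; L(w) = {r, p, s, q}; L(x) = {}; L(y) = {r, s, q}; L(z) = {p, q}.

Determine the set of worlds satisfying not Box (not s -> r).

v, x, y, z

Recall that Box ψ holds at a world iff ψ holds at every accessible world, and Dia ψ holds iff ψ holds at some accessible world.
Let φ = not Box (not s -> r). Evaluate φ at each world:
  u (successors {y}): φ is false.
  v (successors {x, y}): φ is true.
  w (successors {u}): φ is false.
  x (successors {w, x}): φ is true.
  y (successors {y, z}): φ is true.
  z (successors {w, z}): φ is true.
For instance, at y:
  At y: Box (not s -> r) is false, so not Box (not s -> r) is true.
    At y: Box (not s -> r) requires not s -> r at every successor {y, z}.
      not s -> r fails at z, so Box (not s -> r) is false at y.
Satisfying worlds: {v, x, y, z}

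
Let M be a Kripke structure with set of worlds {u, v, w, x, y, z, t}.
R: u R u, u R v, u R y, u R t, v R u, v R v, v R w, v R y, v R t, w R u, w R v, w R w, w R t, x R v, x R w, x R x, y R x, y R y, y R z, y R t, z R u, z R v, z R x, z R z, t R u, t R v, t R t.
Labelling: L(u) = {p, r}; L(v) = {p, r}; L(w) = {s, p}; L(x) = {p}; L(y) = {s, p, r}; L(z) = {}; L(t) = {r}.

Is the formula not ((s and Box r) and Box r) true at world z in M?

At z: (s and Box r) and Box r is false, so not ((s and Box r) and Box r) is true.
  At z: s and Box r is false, Box r is false, so (s and Box r) and Box r is false.
    At z: s is false, Box r is false, so s and Box r is false.
      At z: Box r requires r at every successor {u, v, x, z}.
        r fails at x, so Box r is false at z.
    At z: Box r requires r at every successor {u, v, x, z}.
      r fails at x, so Box r is false at z.

Yes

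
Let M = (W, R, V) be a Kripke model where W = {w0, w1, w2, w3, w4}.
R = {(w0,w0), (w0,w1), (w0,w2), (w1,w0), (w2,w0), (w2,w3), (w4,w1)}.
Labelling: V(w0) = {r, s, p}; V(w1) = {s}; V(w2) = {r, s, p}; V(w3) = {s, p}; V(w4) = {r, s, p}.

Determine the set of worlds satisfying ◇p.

Let φ = ◇p. Evaluate φ at each world:
  w0 (successors {w0, w1, w2}): φ is true.
  w1 (successors {w0}): φ is true.
  w2 (successors {w0, w3}): φ is true.
  w3 (successors ∅): φ is false.
  w4 (successors {w1}): φ is false.
For instance, at w0:
  At w0: ◇p requires p at some successor in {w0, w1, w2}.
    p holds at w0, so ◇p is true at w0.
Satisfying worlds: {w0, w1, w2}

w0, w1, w2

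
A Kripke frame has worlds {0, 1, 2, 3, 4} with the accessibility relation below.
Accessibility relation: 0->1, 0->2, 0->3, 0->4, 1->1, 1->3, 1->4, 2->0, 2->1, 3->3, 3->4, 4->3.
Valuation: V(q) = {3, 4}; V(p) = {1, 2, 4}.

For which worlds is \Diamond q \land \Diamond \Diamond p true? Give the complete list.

Recall that \Diamond ψ holds at a world iff ψ holds at some accessible world.
Let φ = \Diamond q \land \Diamond \Diamond p. Evaluate φ at each world:
  0 (successors {1, 2, 3, 4}): φ is true.
  1 (successors {1, 3, 4}): φ is true.
  2 (successors {0, 1}): φ is false.
  3 (successors {3, 4}): φ is true.
  4 (successors {3}): φ is true.
For instance, at 1:
  At 1: \Diamond q is true, \Diamond \Diamond p is true, so \Diamond q \land \Diamond \Diamond p is true.
    At 1: \Diamond q requires q at some successor in {1, 3, 4}.
      q holds at 3, so \Diamond q is true at 1.
    At 1: \Diamond \Diamond p requires \Diamond p at some successor in {1, 3, 4}.
      \Diamond p holds at 1, so \Diamond \Diamond p is true at 1.
Satisfying worlds: {0, 1, 3, 4}

0, 1, 3, 4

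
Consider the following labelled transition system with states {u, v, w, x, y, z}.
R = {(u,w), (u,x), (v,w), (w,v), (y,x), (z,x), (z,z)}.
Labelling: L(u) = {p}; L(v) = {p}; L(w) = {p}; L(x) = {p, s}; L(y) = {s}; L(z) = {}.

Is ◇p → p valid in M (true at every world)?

Let φ = ◇p → p. Evaluate φ at each world:
  u (successors {w, x}): φ is true.
  v (successors {w}): φ is true.
  w (successors {v}): φ is true.
  x (successors ∅): φ is true.
  y (successors {x}): φ is false.
  z (successors {x, z}): φ is false.
Detail at y (counterexample):
  At y: ◇p is true, p is false, so ◇p → p is false.
    At y: ◇p requires p at some successor in {x}.
      p holds at x, so ◇p is true at y.

No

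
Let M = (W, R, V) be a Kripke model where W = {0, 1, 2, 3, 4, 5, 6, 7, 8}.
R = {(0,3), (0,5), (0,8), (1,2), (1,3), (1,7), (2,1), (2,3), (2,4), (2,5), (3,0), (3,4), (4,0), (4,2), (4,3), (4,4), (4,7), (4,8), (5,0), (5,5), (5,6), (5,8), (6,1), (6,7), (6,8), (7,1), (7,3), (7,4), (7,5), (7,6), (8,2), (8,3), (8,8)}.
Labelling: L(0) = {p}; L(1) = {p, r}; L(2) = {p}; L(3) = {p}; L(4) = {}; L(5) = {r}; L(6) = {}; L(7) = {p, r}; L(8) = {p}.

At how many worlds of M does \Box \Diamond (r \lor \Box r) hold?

1

Recall that \Box ψ holds at a world iff ψ holds at every accessible world, and \Diamond ψ holds iff ψ holds at some accessible world.
Let φ = \Box \Diamond (r \lor \Box r). Evaluate φ at each world:
  0 (successors {3, 5, 8}): φ is false.
  1 (successors {2, 3, 7}): φ is false.
  2 (successors {1, 3, 4, 5}): φ is false.
  3 (successors {0, 4}): φ is true.
  4 (successors {0, 2, 3, 4, 7, 8}): φ is false.
  5 (successors {0, 5, 6, 8}): φ is false.
  6 (successors {1, 7, 8}): φ is false.
  7 (successors {1, 3, 4, 5, 6}): φ is false.
  8 (successors {2, 3, 8}): φ is false.
For instance, at 4:
  At 4: \Box \Diamond (r \lor \Box r) requires \Diamond (r \lor \Box r) at every successor {0, 2, 3, 4, 7, 8}.
    \Diamond (r \lor \Box r) fails at 3, so \Box \Diamond (r \lor \Box r) is false at 4.
      At 3: \Diamond (r \lor \Box r) requires r \lor \Box r at some successor in {0, 4}.
        At 0: r \lor \Box r is false.
        At 4: r \lor \Box r is false.
      So \Diamond (r \lor \Box r) is false at 3.
Satisfying worlds: {3}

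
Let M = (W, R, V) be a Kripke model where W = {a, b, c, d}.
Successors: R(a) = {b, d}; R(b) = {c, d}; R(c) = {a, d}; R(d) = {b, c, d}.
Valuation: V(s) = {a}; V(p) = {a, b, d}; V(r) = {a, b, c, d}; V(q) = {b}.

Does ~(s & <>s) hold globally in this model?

Yes

Let φ = ~(s & <>s). Evaluate φ at each world:
  a (successors {b, d}): φ is true.
  b (successors {c, d}): φ is true.
  c (successors {a, d}): φ is true.
  d (successors {b, c, d}): φ is true.
For instance, at a:
  At a: s & <>s is false, so ~(s & <>s) is true.
    At a: s is true, <>s is false, so s & <>s is false.
      At a: <>s requires s at some successor in {b, d}.
        At b: s is false.
        At d: s is false.
      So <>s is false at a.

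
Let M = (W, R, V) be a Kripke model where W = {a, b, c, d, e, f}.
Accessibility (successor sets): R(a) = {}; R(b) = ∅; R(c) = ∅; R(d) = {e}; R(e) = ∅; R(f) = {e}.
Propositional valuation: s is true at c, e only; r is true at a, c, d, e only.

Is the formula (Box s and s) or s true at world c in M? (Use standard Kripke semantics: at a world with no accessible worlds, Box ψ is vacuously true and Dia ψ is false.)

At c: Box s and s is true, s is true, so (Box s and s) or s is true.
  At c: Box s is true, s is true, so Box s and s is true.
    At c: no accessible worlds, so Box s holds vacuously.

Yes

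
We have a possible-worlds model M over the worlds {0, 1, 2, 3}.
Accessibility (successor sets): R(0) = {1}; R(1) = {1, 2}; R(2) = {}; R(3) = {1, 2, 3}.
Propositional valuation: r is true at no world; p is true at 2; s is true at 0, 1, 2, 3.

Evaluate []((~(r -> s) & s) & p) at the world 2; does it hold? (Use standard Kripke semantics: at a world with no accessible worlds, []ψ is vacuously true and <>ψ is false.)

At 2: no accessible worlds, so []((~(r -> s) & s) & p) holds vacuously.

Yes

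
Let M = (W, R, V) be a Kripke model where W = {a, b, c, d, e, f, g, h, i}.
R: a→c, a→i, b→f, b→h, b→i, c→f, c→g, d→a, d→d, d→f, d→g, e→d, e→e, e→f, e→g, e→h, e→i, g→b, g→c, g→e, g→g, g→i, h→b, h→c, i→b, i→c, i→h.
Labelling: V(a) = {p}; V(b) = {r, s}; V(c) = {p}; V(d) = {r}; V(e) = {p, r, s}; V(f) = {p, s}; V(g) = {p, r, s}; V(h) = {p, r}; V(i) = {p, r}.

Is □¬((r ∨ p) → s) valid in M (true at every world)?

Let φ = □¬((r ∨ p) → s). Evaluate φ at each world:
  a (successors {c, i}): φ is true.
  b (successors {f, h, i}): φ is false.
  c (successors {f, g}): φ is false.
  d (successors {a, d, f, g}): φ is false.
  e (successors {d, e, f, g, h, i}): φ is false.
  f (successors ∅): φ is true.
  g (successors {b, c, e, g, i}): φ is false.
  h (successors {b, c}): φ is false.
  i (successors {b, c, h}): φ is false.
Detail at b (counterexample):
  At b: □¬((r ∨ p) → s) requires ¬((r ∨ p) → s) at every successor {f, h, i}.
    ¬((r ∨ p) → s) fails at f, so □¬((r ∨ p) → s) is false at b.

No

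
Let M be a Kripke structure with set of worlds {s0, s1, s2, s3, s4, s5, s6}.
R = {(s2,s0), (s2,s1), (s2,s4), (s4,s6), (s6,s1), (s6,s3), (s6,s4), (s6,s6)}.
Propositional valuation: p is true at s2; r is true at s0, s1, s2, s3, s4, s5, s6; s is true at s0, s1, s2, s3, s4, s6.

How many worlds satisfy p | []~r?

5

Let φ = p | []~r. Evaluate φ at each world:
  s0 (successors ∅): φ is true.
  s1 (successors ∅): φ is true.
  s2 (successors {s0, s1, s4}): φ is true.
  s3 (successors ∅): φ is true.
  s4 (successors {s6}): φ is false.
  s5 (successors ∅): φ is true.
  s6 (successors {s1, s3, s4, s6}): φ is false.
For instance, at s4:
  At s4: p is false, []~r is false, so p | []~r is false.
    At s4: []~r requires ~r at every successor {s6}.
      ~r fails at s6, so []~r is false at s4.
Satisfying worlds: {s0, s1, s2, s3, s5}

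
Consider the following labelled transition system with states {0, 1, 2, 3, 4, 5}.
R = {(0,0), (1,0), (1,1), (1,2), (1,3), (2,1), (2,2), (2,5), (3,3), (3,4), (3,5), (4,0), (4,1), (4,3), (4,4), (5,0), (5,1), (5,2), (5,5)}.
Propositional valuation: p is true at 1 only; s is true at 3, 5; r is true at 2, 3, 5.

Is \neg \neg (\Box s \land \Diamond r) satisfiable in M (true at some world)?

Recall that \Box ψ holds at a world iff ψ holds at every accessible world, and \Diamond ψ holds iff ψ holds at some accessible world.
Let φ = \neg \neg (\Box s \land \Diamond r). Evaluate φ at each world:
  0 (successors {0}): φ is false.
  1 (successors {0, 1, 2, 3}): φ is false.
  2 (successors {1, 2, 5}): φ is false.
  3 (successors {3, 4, 5}): φ is false.
  4 (successors {0, 1, 3, 4}): φ is false.
  5 (successors {0, 1, 2, 5}): φ is false.
For instance, at 4:
  At 4: \neg (\Box s \land \Diamond r) is true, so \neg \neg (\Box s \land \Diamond r) is false.
    At 4: \Box s \land \Diamond r is false, so \neg (\Box s \land \Diamond r) is true.
      At 4: \Box s is false, \Diamond r is true, so \Box s \land \Diamond r is false.

No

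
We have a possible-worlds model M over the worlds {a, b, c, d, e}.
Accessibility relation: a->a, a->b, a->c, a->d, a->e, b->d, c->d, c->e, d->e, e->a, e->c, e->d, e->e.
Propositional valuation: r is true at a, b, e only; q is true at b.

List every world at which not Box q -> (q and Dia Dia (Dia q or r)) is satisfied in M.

b

Let φ = not Box q -> (q and Dia Dia (Dia q or r)). Evaluate φ at each world:
  a (successors {a, b, c, d, e}): φ is false.
  b (successors {d}): φ is true.
  c (successors {d, e}): φ is false.
  d (successors {e}): φ is false.
  e (successors {a, c, d, e}): φ is false.
For instance, at c:
  At c: not Box q is true, q and Dia Dia (Dia q or r) is false, so not Box q -> (q and Dia Dia (Dia q or r)) is false.
    At c: Box q is false, so not Box q is true.
      At c: Box q requires q at every successor {d, e}.
        q fails at d, so Box q is false at c.
    At c: q is false, Dia Dia (Dia q or r) is true, so q and Dia Dia (Dia q or r) is false.
      At c: Dia Dia (Dia q or r) requires Dia (Dia q or r) at some successor in {d, e}.
        Dia (Dia q or r) holds at d, so Dia Dia (Dia q or r) is true at c.
Satisfying worlds: {b}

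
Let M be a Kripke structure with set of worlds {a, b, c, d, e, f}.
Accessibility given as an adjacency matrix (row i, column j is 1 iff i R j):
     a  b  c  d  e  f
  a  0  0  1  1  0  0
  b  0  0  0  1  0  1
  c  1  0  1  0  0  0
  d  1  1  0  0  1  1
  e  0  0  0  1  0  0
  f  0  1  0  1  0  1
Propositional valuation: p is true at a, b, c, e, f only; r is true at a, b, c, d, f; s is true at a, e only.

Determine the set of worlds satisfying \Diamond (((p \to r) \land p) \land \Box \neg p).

Let φ = \Diamond (((p \to r) \land p) \land \Box \neg p). Evaluate φ at each world:
  a (successors {c, d}): φ is false.
  b (successors {d, f}): φ is false.
  c (successors {a, c}): φ is false.
  d (successors {a, b, e, f}): φ is false.
  e (successors {d}): φ is false.
  f (successors {b, d, f}): φ is false.
For instance, at b:
  At b: \Diamond (((p \to r) \land p) \land \Box \neg p) requires ((p \to r) \land p) \land \Box \neg p at some successor in {d, f}.
    At d: ((p \to r) \land p) \land \Box \neg p is false.
    At f: ((p \to r) \land p) \land \Box \neg p is false.
  So \Diamond (((p \to r) \land p) \land \Box \neg p) is false at b.
Satisfying worlds: none.

none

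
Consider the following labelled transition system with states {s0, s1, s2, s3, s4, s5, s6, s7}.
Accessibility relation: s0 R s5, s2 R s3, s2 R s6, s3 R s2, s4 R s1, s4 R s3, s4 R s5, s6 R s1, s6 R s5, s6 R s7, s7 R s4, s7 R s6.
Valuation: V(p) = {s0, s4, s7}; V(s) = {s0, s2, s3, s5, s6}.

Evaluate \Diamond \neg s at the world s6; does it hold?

Yes

At s6: \Diamond \neg s requires \neg s at some successor in {s1, s5, s7}.
  \neg s holds at s1, so \Diamond \neg s is true at s6.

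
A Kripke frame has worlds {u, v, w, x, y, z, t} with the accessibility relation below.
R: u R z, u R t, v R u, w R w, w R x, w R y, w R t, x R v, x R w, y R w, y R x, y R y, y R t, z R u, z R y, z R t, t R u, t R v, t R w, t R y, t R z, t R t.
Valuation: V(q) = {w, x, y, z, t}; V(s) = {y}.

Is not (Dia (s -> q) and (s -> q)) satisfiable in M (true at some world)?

No

Recall that Dia ψ holds at a world iff ψ holds at some accessible world.
Let φ = not (Dia (s -> q) and (s -> q)). Evaluate φ at each world:
  u (successors {z, t}): φ is false.
  v (successors {u}): φ is false.
  w (successors {w, x, y, t}): φ is false.
  x (successors {v, w}): φ is false.
  y (successors {w, x, y, t}): φ is false.
  z (successors {u, y, t}): φ is false.
  t (successors {u, v, w, y, z, t}): φ is false.
For instance, at t:
  At t: Dia (s -> q) and (s -> q) is true, so not (Dia (s -> q) and (s -> q)) is false.
    At t: Dia (s -> q) is true, s -> q is true, so Dia (s -> q) and (s -> q) is true.
      At t: Dia (s -> q) requires s -> q at some successor in {u, v, w, y, z, t}.
        s -> q holds at u, so Dia (s -> q) is true at t.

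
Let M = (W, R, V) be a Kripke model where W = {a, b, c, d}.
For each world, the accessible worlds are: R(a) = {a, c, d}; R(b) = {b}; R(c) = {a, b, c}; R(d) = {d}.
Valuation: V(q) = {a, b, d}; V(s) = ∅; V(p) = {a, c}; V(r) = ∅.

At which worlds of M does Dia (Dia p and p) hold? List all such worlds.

a, c

Let φ = Dia (Dia p and p). Evaluate φ at each world:
  a (successors {a, c, d}): φ is true.
  b (successors {b}): φ is false.
  c (successors {a, b, c}): φ is true.
  d (successors {d}): φ is false.
For instance, at b:
  At b: Dia (Dia p and p) requires Dia p and p at some successor in {b}.
    At b: Dia p and p is false.
  So Dia (Dia p and p) is false at b.
Satisfying worlds: {a, c}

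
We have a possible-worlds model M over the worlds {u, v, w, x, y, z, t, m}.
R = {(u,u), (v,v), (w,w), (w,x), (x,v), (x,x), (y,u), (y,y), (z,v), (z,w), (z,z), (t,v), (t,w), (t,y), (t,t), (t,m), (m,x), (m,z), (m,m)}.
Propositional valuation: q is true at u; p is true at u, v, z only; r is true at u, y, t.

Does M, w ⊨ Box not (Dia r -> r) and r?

Recall that Box ψ holds at a world iff ψ holds at every accessible world, and Dia ψ holds iff ψ holds at some accessible world.
At w: Box not (Dia r -> r) is false, r is false, so Box not (Dia r -> r) and r is false.
  At w: Box not (Dia r -> r) requires not (Dia r -> r) at every successor {w, x}.
    not (Dia r -> r) fails at w, so Box not (Dia r -> r) is false at w.
      At w: Dia r -> r is true, so not (Dia r -> r) is false.

No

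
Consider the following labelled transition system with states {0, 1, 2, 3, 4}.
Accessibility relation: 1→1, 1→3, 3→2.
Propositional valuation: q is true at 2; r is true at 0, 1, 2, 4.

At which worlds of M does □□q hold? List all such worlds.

0, 2, 3, 4

Let φ = □□q. Evaluate φ at each world:
  0 (successors ∅): φ is true.
  1 (successors {1, 3}): φ is false.
  2 (successors ∅): φ is true.
  3 (successors {2}): φ is true.
  4 (successors ∅): φ is true.
For instance, at 3:
  At 3: □□q requires □q at every successor {2}.
      At 2: no accessible worlds, so □q holds vacuously.
  So □□q is true at 3.
Satisfying worlds: {0, 2, 3, 4}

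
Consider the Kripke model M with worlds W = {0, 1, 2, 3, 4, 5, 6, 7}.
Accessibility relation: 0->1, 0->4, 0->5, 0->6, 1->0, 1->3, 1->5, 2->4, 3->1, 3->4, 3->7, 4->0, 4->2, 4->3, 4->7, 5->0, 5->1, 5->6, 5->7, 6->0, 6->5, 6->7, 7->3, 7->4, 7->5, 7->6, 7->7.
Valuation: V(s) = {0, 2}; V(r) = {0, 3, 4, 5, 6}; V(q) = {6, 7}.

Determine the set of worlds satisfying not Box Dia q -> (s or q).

Let φ = not Box Dia q -> (s or q). Evaluate φ at each world:
  0 (successors {1, 4, 5, 6}): φ is true.
  1 (successors {0, 3, 5}): φ is true.
  2 (successors {4}): φ is true.
  3 (successors {1, 4, 7}): φ is false.
  4 (successors {0, 2, 3, 7}): φ is false.
  5 (successors {0, 1, 6, 7}): φ is false.
  6 (successors {0, 5, 7}): φ is true.
  7 (successors {3, 4, 5, 6, 7}): φ is true.
For instance, at 6:
  At 6: not Box Dia q is false, s or q is true, so not Box Dia q -> (s or q) is true.
    At 6: Box Dia q is true, so not Box Dia q is false.
      At 6: Box Dia q requires Dia q at every successor {0, 5, 7}.
        At 0: Dia q is true.
        At 5: Dia q is true.
        At 7: Dia q is true.
      So Box Dia q is true at 6.
Satisfying worlds: {0, 1, 2, 6, 7}

0, 1, 2, 6, 7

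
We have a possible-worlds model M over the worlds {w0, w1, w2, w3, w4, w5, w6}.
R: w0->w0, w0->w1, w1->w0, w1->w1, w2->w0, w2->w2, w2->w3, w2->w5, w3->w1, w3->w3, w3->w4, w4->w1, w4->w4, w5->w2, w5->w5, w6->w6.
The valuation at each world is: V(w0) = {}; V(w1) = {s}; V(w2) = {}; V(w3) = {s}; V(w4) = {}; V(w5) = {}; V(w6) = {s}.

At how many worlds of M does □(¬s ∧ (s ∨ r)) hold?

Let φ = □(¬s ∧ (s ∨ r)). Evaluate φ at each world:
  w0 (successors {w0, w1}): φ is false.
  w1 (successors {w0, w1}): φ is false.
  w2 (successors {w0, w2, w3, w5}): φ is false.
  w3 (successors {w1, w3, w4}): φ is false.
  w4 (successors {w1, w4}): φ is false.
  w5 (successors {w2, w5}): φ is false.
  w6 (successors {w6}): φ is false.
For instance, at w2:
  At w2: □(¬s ∧ (s ∨ r)) requires ¬s ∧ (s ∨ r) at every successor {w0, w2, w3, w5}.
    ¬s ∧ (s ∨ r) fails at w0, so □(¬s ∧ (s ∨ r)) is false at w2.
Satisfying worlds: none.

0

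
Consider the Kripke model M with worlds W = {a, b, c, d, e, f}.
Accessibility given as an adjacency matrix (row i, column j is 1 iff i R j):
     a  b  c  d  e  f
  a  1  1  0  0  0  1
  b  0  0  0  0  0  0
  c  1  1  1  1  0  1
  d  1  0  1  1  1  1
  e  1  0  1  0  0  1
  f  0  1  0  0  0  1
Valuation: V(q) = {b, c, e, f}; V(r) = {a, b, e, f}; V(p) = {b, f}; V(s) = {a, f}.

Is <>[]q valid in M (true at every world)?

No

Let φ = <>[]q. Evaluate φ at each world:
  a (successors {a, b, f}): φ is true.
  b (successors ∅): φ is false.
  c (successors {a, b, c, d, f}): φ is true.
  d (successors {a, c, d, e, f}): φ is true.
  e (successors {a, c, f}): φ is true.
  f (successors {b, f}): φ is true.
Detail at b (counterexample):
  At b: no accessible worlds, so <>[]q is false.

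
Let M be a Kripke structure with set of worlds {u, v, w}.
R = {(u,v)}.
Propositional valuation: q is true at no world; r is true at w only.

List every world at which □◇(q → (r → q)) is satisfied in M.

Let φ = □◇(q → (r → q)). Evaluate φ at each world:
  u (successors {v}): φ is false.
  v (successors ∅): φ is true.
  w (successors ∅): φ is true.
For instance, at u:
  At u: □◇(q → (r → q)) requires ◇(q → (r → q)) at every successor {v}.
    ◇(q → (r → q)) fails at v, so □◇(q → (r → q)) is false at u.
      At v: no accessible worlds, so ◇(q → (r → q)) is false.
Satisfying worlds: {v, w}

v, w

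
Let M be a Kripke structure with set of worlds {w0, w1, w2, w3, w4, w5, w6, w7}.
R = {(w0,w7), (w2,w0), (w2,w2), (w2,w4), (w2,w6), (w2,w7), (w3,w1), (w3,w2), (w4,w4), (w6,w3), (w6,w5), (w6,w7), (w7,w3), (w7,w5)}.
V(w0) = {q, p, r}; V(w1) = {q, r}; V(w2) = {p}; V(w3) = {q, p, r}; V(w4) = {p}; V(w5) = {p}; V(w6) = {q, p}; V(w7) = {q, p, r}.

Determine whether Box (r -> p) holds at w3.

No

Recall that Box ψ holds at a world iff ψ holds at every accessible world, and Dia ψ holds iff ψ holds at some accessible world.
At w3: Box (r -> p) requires r -> p at every successor {w1, w2}.
  r -> p fails at w1, so Box (r -> p) is false at w3.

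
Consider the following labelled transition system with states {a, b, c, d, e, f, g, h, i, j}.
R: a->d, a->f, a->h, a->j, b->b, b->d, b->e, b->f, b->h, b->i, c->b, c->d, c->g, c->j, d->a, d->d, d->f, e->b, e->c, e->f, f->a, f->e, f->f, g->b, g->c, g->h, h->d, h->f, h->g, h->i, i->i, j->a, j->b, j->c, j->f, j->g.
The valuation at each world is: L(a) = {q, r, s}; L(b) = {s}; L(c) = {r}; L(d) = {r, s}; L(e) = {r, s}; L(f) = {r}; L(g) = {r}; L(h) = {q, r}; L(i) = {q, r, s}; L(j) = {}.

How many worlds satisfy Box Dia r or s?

Let φ = Box Dia r or s. Evaluate φ at each world:
  a (successors {d, f, h, j}): φ is true.
  b (successors {b, d, e, f, h, i}): φ is true.
  c (successors {b, d, g, j}): φ is true.
  d (successors {a, d, f}): φ is true.
  e (successors {b, c, f}): φ is true.
  f (successors {a, e, f}): φ is true.
  g (successors {b, c, h}): φ is true.
  h (successors {d, f, g, i}): φ is true.
  i (successors {i}): φ is true.
  j (successors {a, b, c, f, g}): φ is true.
For instance, at a:
  At a: Box Dia r is true, s is true, so Box Dia r or s is true.
    At a: Box Dia r requires Dia r at every successor {d, f, h, j}.
      At d: Dia r is true.
      At f: Dia r is true.
      At h: Dia r is true.
      At j: Dia r is true.
    So Box Dia r is true at a.
Satisfying worlds: {a, b, c, d, e, f, g, h, i, j}

10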